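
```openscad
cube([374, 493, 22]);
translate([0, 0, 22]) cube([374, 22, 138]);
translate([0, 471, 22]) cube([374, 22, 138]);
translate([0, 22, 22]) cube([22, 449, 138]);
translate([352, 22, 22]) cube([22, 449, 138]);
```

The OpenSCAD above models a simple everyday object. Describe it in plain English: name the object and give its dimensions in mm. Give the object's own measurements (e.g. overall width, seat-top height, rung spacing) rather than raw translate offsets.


An open-topped rectangular box: outside dimensions 374×493×160 mm, with a uniform wall and base thickness of 22 mm. The base is a full 374×493 slab on the floor; four walls sit on top of the base. The front and back walls (the −y and +y sides) span the full width; the two side walls fit between them.


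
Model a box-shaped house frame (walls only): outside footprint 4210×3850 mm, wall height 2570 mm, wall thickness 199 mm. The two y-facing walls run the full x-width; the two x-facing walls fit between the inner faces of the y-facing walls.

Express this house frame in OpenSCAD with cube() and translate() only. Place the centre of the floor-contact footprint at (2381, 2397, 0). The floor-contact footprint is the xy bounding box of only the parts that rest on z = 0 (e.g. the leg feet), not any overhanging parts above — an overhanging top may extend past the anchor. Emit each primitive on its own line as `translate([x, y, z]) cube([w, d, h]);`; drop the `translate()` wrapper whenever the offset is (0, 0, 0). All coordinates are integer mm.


translate([276, 472, 0]) cube([4210, 199, 2570]);
translate([276, 4123, 0]) cube([4210, 199, 2570]);
translate([276, 671, 0]) cube([199, 3452, 2570]);
translate([4287, 671, 0]) cube([199, 3452, 2570]);


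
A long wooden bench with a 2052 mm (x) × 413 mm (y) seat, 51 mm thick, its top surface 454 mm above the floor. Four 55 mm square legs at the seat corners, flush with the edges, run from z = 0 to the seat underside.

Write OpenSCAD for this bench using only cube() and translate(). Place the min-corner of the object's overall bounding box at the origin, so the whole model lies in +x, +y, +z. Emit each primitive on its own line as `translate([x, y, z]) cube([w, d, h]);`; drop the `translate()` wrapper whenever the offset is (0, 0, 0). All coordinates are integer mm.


// leg_h = 454 − 51 = 403
translate([0, 0, 403]) cube([2052, 413, 51]);
cube([55, 55, 403]);
translate([0, 358, 0]) cube([55, 55, 403]);
translate([1997, 0, 0]) cube([55, 55, 403]);
translate([1997, 358, 0]) cube([55, 55, 403]);


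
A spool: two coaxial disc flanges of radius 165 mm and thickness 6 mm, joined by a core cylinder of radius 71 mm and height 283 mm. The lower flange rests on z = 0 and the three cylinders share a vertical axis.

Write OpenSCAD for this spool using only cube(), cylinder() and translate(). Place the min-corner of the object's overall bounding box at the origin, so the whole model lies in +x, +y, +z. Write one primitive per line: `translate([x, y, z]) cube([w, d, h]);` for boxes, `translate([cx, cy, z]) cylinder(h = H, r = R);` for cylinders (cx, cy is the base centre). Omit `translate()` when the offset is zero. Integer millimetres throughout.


translate([165, 165, 0]) cylinder(h = 6, r = 165);
translate([165, 165, 6]) cylinder(h = 283, r = 71);
translate([165, 165, 289]) cylinder(h = 6, r = 165);


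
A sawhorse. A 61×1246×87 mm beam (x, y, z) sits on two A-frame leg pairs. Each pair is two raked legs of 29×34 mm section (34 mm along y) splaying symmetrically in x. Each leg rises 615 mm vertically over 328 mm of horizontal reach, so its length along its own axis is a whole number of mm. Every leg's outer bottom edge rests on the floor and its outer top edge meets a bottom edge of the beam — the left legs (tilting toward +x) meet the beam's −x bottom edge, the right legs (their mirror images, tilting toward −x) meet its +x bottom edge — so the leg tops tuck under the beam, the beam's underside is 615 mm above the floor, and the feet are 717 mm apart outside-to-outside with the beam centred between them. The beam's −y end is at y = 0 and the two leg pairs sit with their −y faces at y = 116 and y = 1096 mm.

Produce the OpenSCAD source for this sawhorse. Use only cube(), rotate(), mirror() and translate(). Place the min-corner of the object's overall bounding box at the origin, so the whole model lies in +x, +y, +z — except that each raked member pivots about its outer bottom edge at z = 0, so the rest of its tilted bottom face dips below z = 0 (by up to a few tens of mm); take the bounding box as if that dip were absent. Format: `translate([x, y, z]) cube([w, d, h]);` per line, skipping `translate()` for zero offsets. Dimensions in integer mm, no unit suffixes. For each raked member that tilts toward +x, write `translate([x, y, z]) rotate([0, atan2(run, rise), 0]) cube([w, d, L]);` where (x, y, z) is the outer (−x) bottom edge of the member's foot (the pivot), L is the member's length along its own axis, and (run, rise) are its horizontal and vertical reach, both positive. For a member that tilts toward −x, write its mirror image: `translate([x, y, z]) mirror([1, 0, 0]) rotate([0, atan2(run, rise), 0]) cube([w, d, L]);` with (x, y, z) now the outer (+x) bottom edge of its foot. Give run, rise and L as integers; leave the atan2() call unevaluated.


translate([328, 0, 615]) cube([61, 1246, 87]);
translate([0, 116, 0]) rotate([0, atan2(328, 615), 0]) cube([29, 34, 697]);
translate([717, 116, 0]) mirror([1, 0, 0]) rotate([0, atan2(328, 615), 0]) cube([29, 34, 697]);
translate([0, 1096, 0]) rotate([0, atan2(328, 615), 0]) cube([29, 34, 697]);
translate([717, 1096, 0]) mirror([1, 0, 0]) rotate([0, atan2(328, 615), 0]) cube([29, 34, 697]);


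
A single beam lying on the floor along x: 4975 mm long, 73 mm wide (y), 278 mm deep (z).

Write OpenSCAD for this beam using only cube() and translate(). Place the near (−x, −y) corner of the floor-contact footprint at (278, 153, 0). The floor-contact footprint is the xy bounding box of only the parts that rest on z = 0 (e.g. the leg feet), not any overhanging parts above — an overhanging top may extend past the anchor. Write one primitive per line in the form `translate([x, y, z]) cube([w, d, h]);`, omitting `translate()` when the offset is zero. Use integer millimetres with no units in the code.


translate([278, 153, 0]) cube([4975, 73, 278]);


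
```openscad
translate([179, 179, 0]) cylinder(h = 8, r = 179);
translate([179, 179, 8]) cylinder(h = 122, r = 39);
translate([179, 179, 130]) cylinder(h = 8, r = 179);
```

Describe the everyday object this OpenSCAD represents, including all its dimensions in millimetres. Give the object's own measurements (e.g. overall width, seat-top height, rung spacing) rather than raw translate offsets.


A spool: two coaxial disc flanges of radius 179 mm and thickness 8 mm, joined by a core cylinder of radius 39 mm and height 122 mm. The lower flange rests on z = 0 and the three cylinders share a vertical axis.


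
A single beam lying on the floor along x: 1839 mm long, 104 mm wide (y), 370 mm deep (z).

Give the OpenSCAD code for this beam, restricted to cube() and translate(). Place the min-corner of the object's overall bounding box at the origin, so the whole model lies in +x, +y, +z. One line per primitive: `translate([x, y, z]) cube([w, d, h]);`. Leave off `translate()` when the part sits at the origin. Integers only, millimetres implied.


cube([1839, 104, 370]);


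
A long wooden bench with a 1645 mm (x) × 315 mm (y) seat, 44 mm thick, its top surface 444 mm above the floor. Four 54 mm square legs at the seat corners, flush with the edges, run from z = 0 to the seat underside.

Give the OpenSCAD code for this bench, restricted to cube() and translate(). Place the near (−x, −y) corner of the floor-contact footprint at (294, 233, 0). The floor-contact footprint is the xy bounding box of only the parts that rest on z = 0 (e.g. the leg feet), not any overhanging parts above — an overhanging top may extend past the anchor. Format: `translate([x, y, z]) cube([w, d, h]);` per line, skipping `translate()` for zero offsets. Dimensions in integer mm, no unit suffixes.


translate([294, 233, 400]) cube([1645, 315, 44]);
translate([294, 233, 0]) cube([54, 54, 400]);
translate([294, 494, 0]) cube([54, 54, 400]);
translate([1885, 233, 0]) cube([54, 54, 400]);
translate([1885, 494, 0]) cube([54, 54, 400]);


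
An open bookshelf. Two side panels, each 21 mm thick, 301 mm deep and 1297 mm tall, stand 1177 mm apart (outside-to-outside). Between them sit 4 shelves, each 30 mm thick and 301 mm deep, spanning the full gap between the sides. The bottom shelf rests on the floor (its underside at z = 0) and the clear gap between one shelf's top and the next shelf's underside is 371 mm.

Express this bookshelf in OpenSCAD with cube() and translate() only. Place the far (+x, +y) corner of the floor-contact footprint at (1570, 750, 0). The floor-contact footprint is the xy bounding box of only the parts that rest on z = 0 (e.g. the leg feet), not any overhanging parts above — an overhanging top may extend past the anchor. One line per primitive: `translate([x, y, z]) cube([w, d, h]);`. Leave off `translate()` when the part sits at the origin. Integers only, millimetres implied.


translate([393, 449, 0]) cube([21, 301, 1297]);
translate([1549, 449, 0]) cube([21, 301, 1297]);
translate([414, 449, 0]) cube([1135, 301, 30]);
translate([414, 449, 401]) cube([1135, 301, 30]);
translate([414, 449, 802]) cube([1135, 301, 30]);
translate([414, 449, 1203]) cube([1135, 301, 30]);


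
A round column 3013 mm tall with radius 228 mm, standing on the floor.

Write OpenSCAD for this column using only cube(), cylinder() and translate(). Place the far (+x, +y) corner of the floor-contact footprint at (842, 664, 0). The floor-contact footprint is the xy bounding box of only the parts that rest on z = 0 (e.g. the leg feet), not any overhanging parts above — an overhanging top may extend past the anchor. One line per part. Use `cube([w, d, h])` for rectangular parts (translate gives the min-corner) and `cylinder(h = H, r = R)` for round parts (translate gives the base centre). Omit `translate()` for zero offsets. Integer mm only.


translate([614, 436, 0]) cylinder(h = 3013, r = 228);


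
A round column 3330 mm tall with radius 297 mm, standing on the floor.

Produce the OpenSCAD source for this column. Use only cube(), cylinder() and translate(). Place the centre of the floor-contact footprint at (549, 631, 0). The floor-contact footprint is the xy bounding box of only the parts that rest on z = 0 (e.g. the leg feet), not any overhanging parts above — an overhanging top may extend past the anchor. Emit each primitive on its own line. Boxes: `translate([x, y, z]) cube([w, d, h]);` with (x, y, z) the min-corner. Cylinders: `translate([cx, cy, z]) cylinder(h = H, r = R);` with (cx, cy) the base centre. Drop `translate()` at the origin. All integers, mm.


translate([549, 631, 0]) cylinder(h = 3330, r = 297);


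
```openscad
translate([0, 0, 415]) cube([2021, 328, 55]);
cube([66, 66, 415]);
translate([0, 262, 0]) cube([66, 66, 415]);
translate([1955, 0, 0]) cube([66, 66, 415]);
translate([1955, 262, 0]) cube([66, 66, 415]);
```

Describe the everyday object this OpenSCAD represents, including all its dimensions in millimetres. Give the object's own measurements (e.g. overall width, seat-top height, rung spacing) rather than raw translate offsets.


A bench: a 2021×328 mm seat slab, 55 mm thick, top at z = 470 mm, on four 66×66 mm square legs flush with the seat corners and standing on z = 0.


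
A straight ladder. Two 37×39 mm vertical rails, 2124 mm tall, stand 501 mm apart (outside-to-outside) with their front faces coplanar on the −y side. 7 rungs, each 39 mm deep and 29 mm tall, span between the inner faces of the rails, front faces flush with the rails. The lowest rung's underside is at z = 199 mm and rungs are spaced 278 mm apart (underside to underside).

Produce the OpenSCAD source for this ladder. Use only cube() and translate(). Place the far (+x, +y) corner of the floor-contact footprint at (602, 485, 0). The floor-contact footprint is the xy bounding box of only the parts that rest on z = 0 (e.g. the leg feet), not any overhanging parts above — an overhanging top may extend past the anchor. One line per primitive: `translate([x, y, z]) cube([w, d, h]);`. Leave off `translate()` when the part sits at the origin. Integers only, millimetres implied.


translate([101, 446, 0]) cube([37, 39, 2124]);
translate([565, 446, 0]) cube([37, 39, 2124]);
translate([138, 446, 199]) cube([427, 39, 29]);
translate([138, 446, 477]) cube([427, 39, 29]);
translate([138, 446, 755]) cube([427, 39, 29]);
translate([138, 446, 1033]) cube([427, 39, 29]);
translate([138, 446, 1311]) cube([427, 39, 29]);
translate([138, 446, 1589]) cube([427, 39, 29]);
translate([138, 446, 1867]) cube([427, 39, 29]);


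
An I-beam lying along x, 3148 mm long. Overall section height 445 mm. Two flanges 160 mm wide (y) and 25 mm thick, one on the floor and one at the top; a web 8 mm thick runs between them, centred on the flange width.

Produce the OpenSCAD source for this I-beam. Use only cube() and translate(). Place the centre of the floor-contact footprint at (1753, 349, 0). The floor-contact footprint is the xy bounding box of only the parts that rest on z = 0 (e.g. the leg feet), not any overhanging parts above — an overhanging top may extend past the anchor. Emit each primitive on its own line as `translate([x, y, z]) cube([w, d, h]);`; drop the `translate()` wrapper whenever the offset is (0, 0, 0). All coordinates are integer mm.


translate([179, 269, 0]) cube([3148, 160, 25]);
translate([179, 345, 25]) cube([3148, 8, 395]);
translate([179, 269, 420]) cube([3148, 160, 25]);


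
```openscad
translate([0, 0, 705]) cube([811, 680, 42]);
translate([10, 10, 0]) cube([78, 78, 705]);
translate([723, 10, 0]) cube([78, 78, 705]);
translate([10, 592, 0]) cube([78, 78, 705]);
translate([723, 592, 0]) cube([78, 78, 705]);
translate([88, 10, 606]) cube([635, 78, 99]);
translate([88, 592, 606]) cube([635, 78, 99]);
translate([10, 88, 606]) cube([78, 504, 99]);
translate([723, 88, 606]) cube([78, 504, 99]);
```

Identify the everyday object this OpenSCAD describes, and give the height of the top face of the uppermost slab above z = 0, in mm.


A table. The table height is 747 mm.

A 811×680×42 slab sits at z = 705 on four 78 mm square posts — a table. The top surface is at 705 + 42 = 747 mm.


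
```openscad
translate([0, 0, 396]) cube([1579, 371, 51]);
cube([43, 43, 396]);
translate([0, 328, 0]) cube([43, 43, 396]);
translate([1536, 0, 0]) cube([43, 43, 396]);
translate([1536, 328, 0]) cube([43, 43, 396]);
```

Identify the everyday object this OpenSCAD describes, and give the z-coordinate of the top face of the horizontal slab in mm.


A bench. The seat-top height is 447 mm.

A long slab on four corner posts — a bench. The slab sits at z = 396 with thickness 51, so the top is 396 + 51 = 447 mm.


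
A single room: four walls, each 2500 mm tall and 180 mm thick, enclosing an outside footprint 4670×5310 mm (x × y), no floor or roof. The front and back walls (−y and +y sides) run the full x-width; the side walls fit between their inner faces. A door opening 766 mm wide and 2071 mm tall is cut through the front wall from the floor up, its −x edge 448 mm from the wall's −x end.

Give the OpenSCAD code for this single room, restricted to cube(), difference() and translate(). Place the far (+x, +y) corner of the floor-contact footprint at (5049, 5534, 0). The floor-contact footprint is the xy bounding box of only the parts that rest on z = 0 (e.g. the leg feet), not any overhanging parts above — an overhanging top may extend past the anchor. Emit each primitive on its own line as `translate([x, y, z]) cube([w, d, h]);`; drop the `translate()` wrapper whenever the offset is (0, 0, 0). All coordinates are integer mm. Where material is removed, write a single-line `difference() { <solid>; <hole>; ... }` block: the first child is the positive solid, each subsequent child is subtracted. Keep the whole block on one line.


difference() { translate([379, 224, 0]) cube([4670, 180, 2500]); translate([827, 224, 0]) cube([766, 180, 2071]); }
translate([379, 5354, 0]) cube([4670, 180, 2500]);
translate([379, 404, 0]) cube([180, 4950, 2500]);
translate([4869, 404, 0]) cube([180, 4950, 2500]);


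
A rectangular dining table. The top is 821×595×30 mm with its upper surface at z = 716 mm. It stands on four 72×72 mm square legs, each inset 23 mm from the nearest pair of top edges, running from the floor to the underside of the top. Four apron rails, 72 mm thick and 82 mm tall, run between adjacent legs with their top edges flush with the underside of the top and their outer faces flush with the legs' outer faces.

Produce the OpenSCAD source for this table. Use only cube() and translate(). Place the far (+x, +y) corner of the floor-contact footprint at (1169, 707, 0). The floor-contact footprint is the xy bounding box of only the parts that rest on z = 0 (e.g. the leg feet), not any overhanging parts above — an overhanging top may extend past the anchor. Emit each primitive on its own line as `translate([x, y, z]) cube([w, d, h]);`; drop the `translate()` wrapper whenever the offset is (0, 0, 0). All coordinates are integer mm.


// leg_h = 716 - 30 = 686
// apron z = 686 - 82 = 604
translate([371, 135, 686]) cube([821, 595, 30]);
translate([394, 158, 0]) cube([72, 72, 686]);
translate([1097, 158, 0]) cube([72, 72, 686]);
translate([394, 635, 0]) cube([72, 72, 686]);
translate([1097, 635, 0]) cube([72, 72, 686]);
translate([466, 158, 604]) cube([631, 72, 82]);
translate([466, 635, 604]) cube([631, 72, 82]);
translate([394, 230, 604]) cube([72, 405, 82]);
translate([1097, 230, 604]) cube([72, 405, 82]);


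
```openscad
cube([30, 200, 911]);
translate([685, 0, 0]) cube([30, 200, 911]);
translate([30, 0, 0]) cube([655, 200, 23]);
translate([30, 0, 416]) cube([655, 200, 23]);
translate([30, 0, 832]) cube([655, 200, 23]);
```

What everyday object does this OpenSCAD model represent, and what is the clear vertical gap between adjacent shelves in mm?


A bookshelf. The clear shelf gap is 393 mm.

Two tall side panels with 3 horizontal boards between them — a bookshelf. The first two shelf undersides are at z = 0 and z = 416; with shelf thickness 23, the clear gap is 416 − 0 − 23 = 393 mm.


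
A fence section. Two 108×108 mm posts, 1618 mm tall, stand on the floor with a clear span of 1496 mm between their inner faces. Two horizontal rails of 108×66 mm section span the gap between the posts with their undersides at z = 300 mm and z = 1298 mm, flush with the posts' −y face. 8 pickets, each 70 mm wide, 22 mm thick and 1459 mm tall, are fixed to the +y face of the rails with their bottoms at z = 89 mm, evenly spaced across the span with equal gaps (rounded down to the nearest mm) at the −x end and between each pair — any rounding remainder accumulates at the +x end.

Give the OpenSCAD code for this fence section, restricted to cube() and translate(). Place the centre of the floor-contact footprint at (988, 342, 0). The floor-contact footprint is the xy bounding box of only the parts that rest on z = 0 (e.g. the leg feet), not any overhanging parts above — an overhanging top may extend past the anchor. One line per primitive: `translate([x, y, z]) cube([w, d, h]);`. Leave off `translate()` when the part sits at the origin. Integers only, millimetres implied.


translate([132, 288, 0]) cube([108, 108, 1618]);
translate([1736, 288, 0]) cube([108, 108, 1618]);
translate([240, 288, 300]) cube([1496, 108, 66]);
translate([240, 288, 1298]) cube([1496, 108, 66]);
translate([344, 396, 89]) cube([70, 22, 1459]);
translate([518, 396, 89]) cube([70, 22, 1459]);
translate([692, 396, 89]) cube([70, 22, 1459]);
translate([866, 396, 89]) cube([70, 22, 1459]);
translate([1040, 396, 89]) cube([70, 22, 1459]);
translate([1214, 396, 89]) cube([70, 22, 1459]);
translate([1388, 396, 89]) cube([70, 22, 1459]);
translate([1562, 396, 89]) cube([70, 22, 1459]);


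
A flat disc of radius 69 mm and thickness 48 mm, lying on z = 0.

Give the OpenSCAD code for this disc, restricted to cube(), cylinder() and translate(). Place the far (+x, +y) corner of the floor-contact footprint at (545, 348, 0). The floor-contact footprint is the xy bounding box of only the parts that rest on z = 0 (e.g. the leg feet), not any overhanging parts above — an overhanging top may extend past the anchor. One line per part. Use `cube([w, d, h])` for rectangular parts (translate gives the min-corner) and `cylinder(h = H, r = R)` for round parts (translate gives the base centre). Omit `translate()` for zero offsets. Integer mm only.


translate([476, 279, 0]) cylinder(h = 48, r = 69);


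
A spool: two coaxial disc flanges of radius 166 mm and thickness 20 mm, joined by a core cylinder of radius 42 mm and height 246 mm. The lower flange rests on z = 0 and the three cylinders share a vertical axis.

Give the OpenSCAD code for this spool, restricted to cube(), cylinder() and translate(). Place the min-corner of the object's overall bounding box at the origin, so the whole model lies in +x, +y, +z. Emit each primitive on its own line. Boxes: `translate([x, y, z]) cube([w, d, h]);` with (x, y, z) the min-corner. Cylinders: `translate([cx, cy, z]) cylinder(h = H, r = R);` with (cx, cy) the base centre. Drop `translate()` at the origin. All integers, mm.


translate([166, 166, 0]) cylinder(h = 20, r = 166);
translate([166, 166, 20]) cylinder(h = 246, r = 42);
translate([166, 166, 266]) cylinder(h = 20, r = 166);


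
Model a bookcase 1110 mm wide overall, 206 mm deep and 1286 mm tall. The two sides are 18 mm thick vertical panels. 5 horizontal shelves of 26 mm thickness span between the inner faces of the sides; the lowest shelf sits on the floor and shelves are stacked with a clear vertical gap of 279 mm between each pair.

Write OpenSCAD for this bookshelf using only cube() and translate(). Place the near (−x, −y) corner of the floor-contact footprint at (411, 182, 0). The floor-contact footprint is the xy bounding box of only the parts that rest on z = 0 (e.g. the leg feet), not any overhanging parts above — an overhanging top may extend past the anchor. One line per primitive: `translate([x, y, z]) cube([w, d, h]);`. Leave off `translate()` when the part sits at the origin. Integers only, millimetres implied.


translate([411, 182, 0]) cube([18, 206, 1286]);
translate([1503, 182, 0]) cube([18, 206, 1286]);
translate([429, 182, 0]) cube([1074, 206, 26]);
translate([429, 182, 305]) cube([1074, 206, 26]);
translate([429, 182, 610]) cube([1074, 206, 26]);
translate([429, 182, 915]) cube([1074, 206, 26]);
translate([429, 182, 1220]) cube([1074, 206, 26]);


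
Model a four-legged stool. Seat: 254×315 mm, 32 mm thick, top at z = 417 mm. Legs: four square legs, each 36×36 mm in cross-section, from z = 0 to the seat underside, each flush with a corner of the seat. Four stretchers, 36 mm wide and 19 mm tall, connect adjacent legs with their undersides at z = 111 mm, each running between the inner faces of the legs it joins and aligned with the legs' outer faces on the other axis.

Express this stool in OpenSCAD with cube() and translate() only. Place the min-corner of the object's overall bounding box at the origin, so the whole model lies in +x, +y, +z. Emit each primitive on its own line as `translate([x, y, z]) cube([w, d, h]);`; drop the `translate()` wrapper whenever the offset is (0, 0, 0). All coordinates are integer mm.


// leg_h = 417 - 32 = 385
// stretcher span = 254 - 2*36 = 182
translate([0, 0, 385]) cube([254, 315, 32]);
cube([36, 36, 385]);
translate([218, 0, 0]) cube([36, 36, 385]);
translate([0, 279, 0]) cube([36, 36, 385]);
translate([218, 279, 0]) cube([36, 36, 385]);
translate([36, 0, 111]) cube([182, 36, 19]);
translate([36, 279, 111]) cube([182, 36, 19]);
translate([0, 36, 111]) cube([36, 243, 19]);
translate([218, 36, 111]) cube([36, 243, 19]);


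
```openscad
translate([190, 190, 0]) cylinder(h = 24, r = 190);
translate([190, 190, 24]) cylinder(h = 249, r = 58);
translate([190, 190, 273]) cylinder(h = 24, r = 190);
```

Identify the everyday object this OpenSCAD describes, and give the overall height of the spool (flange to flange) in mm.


A spool. The overall height is 297 mm.

Three coaxial cylinders, large–small–large — a spool. Two 24 mm flanges and a 249 mm core give 24 + 249 + 24 = 297 mm.


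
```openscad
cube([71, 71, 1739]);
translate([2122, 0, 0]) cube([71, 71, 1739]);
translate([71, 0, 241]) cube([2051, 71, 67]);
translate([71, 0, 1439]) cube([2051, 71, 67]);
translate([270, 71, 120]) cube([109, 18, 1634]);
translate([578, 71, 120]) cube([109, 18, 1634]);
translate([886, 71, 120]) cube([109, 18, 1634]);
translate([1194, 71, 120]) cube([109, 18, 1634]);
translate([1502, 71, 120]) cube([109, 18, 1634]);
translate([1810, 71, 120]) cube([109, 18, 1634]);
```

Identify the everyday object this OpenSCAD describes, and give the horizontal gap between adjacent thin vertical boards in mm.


A fence section. The picket gap is 199 mm.

Two posts, two rails, 6 pickets — a fence section. Span 2051 mm holds 6 pickets of 109 mm with 7 equal gaps: ⌊(2051 − 6·109) / 7⌋ = 199 mm.


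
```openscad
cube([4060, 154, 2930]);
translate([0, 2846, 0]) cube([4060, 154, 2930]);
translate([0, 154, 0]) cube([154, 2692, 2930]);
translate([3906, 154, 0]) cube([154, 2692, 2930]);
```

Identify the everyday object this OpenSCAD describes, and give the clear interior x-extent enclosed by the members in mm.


A house (or room) frame. The interior width is 3752 mm.

Four 2930 mm walls enclosing a rectangle with no floor or roof — a room or house frame. Outside width is 4060 mm and wall thickness is 154 mm, so the interior width is 4060 − 2 × 154 = 3752 mm.


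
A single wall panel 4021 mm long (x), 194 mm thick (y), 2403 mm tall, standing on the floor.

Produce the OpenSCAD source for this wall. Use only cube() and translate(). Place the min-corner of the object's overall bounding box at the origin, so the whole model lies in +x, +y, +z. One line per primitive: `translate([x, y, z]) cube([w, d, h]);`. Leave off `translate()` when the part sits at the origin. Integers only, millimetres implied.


cube([4021, 194, 2403]);


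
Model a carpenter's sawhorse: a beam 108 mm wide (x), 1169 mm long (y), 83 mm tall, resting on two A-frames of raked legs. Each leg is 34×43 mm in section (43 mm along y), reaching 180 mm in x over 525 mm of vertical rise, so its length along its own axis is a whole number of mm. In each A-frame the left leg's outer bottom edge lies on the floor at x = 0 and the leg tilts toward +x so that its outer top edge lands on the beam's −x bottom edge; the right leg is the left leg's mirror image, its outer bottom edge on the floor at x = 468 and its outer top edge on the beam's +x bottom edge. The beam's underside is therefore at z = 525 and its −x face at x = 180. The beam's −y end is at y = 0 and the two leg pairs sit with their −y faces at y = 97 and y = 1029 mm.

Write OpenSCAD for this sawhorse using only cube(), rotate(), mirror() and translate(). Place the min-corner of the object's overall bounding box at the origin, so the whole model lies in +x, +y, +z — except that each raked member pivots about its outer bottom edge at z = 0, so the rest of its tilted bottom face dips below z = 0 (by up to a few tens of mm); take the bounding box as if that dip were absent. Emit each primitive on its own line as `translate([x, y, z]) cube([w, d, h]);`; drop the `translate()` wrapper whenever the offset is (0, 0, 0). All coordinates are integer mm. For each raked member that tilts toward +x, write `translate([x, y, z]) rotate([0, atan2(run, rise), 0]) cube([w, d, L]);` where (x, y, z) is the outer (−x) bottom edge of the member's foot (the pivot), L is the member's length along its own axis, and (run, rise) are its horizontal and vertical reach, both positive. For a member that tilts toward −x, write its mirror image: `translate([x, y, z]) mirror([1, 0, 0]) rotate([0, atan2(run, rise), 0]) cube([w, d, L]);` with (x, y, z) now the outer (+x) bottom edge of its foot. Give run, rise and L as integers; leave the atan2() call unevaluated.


translate([180, 0, 525]) cube([108, 1169, 83]);
translate([0, 97, 0]) rotate([0, atan2(180, 525), 0]) cube([34, 43, 555]);
translate([468, 97, 0]) mirror([1, 0, 0]) rotate([0, atan2(180, 525), 0]) cube([34, 43, 555]);
translate([0, 1029, 0]) rotate([0, atan2(180, 525), 0]) cube([34, 43, 555]);
translate([468, 1029, 0]) mirror([1, 0, 0]) rotate([0, atan2(180, 525), 0]) cube([34, 43, 555]);


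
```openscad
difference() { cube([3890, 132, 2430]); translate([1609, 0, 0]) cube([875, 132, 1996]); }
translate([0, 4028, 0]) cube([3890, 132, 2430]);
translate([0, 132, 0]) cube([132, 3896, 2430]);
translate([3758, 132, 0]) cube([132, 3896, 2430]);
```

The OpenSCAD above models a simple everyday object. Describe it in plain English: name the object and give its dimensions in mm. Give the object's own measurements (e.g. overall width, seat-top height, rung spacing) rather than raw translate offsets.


A single room: four walls, each 2430 mm tall and 132 mm thick, enclosing an outside footprint 3890×4160 mm (x × y), no floor or roof. The front and back walls (−y and +y sides) run the full x-width; the side walls fit between their inner faces. A door opening 875 mm wide and 1996 mm tall is cut through the front wall from the floor up, its −x edge 1609 mm from the wall's −x end.


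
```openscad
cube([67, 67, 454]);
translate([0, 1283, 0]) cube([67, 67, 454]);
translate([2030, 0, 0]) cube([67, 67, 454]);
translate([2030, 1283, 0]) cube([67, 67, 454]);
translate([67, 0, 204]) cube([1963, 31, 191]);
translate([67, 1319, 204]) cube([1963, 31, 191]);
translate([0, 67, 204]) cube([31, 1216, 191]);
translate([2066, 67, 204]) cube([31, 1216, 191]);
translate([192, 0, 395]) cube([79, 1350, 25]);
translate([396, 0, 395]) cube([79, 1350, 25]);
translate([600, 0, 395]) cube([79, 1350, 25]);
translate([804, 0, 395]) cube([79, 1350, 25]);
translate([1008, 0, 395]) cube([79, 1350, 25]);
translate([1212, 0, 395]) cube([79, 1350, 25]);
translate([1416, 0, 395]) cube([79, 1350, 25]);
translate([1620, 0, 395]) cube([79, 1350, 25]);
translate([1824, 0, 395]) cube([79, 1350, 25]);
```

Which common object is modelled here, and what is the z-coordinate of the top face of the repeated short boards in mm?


A bed frame. The slat-top height is 420 mm.

Four posts, four rails, and a row of slats — a bed frame. Slats sit on the rails at z = 204 + 191 = 395; with slat thickness 25, the top is 420 mm.


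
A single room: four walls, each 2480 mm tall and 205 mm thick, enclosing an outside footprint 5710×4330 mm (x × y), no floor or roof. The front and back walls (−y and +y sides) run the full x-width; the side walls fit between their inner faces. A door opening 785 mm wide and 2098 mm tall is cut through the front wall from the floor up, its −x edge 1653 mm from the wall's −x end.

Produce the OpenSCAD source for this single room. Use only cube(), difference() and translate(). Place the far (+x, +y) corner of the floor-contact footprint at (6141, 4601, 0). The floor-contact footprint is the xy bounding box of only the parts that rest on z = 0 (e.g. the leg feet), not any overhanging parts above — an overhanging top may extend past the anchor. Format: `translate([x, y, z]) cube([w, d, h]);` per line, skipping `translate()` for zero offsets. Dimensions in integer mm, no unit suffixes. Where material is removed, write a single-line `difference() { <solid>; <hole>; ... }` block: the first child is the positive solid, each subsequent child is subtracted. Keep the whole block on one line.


difference() { translate([431, 271, 0]) cube([5710, 205, 2480]); translate([2084, 271, 0]) cube([785, 205, 2098]); }
translate([431, 4396, 0]) cube([5710, 205, 2480]);
translate([431, 476, 0]) cube([205, 3920, 2480]);
translate([5936, 476, 0]) cube([205, 3920, 2480]);


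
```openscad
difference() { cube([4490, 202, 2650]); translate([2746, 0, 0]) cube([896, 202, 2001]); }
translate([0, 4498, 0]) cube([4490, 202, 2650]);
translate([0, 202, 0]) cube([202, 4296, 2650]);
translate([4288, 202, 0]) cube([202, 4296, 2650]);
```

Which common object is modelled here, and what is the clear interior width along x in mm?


A single room. The interior width is 4086 mm.

Four walls enclosing a rectangle with a door in the front wall — a room. Outside width 4490 minus two 202 mm walls gives 4086 mm.


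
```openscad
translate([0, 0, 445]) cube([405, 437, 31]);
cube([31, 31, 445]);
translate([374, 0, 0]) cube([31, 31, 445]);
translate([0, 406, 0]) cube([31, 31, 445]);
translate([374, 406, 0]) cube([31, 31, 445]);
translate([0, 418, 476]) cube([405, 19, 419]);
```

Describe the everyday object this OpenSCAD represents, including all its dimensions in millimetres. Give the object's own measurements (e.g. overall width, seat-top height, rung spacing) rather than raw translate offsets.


A chair. The seat is a 405×437×31 mm slab with its top at z = 476 mm, on four 31×31 mm corner legs (flush with the seat edges, standing on z = 0). A flat backrest 19 mm thick, 419 mm tall, spans the full seat width and rises from the seat top along its +y edge, rear face flush with the rear of the seat.


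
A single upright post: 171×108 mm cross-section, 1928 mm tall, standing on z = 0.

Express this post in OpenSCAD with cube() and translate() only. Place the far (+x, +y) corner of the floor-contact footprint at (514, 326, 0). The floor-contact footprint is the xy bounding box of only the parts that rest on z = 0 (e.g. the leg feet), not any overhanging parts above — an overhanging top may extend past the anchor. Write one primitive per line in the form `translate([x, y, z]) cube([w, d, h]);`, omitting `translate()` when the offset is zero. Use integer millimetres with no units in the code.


translate([343, 218, 0]) cube([171, 108, 1928]);


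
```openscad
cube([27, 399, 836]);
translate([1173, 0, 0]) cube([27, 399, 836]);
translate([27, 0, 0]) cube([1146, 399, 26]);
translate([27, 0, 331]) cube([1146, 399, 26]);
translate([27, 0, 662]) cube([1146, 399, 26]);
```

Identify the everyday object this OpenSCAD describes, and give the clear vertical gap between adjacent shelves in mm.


A bookshelf. The clear shelf gap is 305 mm.

Two tall side panels with 3 horizontal boards between them — a bookshelf. The first two shelf undersides are at z = 0 and z = 331; with shelf thickness 26, the clear gap is 331 − 0 − 26 = 305 mm.


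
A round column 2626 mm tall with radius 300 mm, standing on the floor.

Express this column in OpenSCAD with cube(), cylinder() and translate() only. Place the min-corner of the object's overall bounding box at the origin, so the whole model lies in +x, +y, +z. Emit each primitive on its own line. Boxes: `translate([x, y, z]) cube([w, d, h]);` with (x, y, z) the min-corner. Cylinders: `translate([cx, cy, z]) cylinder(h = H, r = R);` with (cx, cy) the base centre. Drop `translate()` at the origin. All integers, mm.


translate([300, 300, 0]) cylinder(h = 2626, r = 300);


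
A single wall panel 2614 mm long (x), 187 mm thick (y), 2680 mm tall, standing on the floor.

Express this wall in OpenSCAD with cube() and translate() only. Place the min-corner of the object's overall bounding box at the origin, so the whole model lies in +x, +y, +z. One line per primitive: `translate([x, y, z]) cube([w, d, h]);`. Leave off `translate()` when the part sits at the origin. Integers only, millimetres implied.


cube([2614, 187, 2680]);


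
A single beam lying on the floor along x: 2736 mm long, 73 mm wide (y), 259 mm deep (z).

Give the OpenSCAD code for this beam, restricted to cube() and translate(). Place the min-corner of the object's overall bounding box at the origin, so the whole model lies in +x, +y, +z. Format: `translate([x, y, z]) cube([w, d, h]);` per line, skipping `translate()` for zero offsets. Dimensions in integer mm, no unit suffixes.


cube([2736, 73, 259]);


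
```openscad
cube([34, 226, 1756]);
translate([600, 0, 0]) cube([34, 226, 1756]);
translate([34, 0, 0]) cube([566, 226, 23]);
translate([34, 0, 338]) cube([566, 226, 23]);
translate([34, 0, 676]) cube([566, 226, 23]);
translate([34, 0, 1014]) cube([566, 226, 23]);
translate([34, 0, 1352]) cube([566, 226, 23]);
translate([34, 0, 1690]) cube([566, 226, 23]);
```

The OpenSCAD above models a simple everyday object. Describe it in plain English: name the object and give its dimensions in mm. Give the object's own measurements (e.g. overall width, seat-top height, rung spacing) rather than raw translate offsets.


An open bookshelf. Two side panels, each 34 mm thick, 226 mm deep and 1756 mm tall, stand 634 mm apart (outside-to-outside). Between them sit 6 shelves, each 23 mm thick and 226 mm deep, spanning the full gap between the sides. The bottom shelf rests on the floor (its underside at z = 0) and the clear gap between one shelf's top and the next shelf's underside is 315 mm.


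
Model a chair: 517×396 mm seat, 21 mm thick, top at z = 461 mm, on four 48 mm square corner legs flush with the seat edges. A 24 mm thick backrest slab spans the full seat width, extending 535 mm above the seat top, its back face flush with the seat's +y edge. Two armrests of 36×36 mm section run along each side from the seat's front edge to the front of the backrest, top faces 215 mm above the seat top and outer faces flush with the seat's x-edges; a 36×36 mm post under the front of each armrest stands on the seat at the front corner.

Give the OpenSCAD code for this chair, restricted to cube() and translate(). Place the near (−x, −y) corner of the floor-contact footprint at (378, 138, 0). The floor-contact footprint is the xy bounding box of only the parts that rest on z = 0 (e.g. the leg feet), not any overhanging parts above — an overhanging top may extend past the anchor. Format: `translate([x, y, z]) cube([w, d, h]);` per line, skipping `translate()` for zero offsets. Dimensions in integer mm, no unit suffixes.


translate([378, 138, 440]) cube([517, 396, 21]);
translate([378, 138, 0]) cube([48, 48, 440]);
translate([847, 138, 0]) cube([48, 48, 440]);
translate([378, 486, 0]) cube([48, 48, 440]);
translate([847, 486, 0]) cube([48, 48, 440]);
translate([378, 510, 461]) cube([517, 24, 535]);
translate([378, 138, 640]) cube([36, 372, 36]);
translate([859, 138, 640]) cube([36, 372, 36]);
translate([378, 138, 461]) cube([36, 36, 179]);
translate([859, 138, 461]) cube([36, 36, 179]);


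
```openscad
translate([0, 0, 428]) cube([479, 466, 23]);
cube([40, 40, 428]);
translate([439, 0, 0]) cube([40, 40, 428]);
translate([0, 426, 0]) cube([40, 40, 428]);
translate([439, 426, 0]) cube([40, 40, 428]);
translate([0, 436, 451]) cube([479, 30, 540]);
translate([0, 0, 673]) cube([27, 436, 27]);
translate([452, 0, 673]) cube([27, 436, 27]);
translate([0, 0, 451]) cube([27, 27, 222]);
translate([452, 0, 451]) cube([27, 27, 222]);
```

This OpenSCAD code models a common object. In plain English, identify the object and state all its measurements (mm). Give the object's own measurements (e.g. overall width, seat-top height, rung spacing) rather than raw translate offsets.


A chair. The seat is a 479×466×23 mm slab with its top at z = 451 mm, on four 40×40 mm corner legs (flush with the seat edges, standing on z = 0). A flat backrest 30 mm thick, 540 mm tall, spans the full seat width and rises from the seat top along its +y edge, rear face flush with the rear of the seat. Two armrests of 27×27 mm section run along each side from the seat's front edge to the front of the backrest, top faces 249 mm above the seat top and outer faces flush with the seat's x-edges; a 27×27 mm post under the front of each armrest stands on the seat at the front corner.


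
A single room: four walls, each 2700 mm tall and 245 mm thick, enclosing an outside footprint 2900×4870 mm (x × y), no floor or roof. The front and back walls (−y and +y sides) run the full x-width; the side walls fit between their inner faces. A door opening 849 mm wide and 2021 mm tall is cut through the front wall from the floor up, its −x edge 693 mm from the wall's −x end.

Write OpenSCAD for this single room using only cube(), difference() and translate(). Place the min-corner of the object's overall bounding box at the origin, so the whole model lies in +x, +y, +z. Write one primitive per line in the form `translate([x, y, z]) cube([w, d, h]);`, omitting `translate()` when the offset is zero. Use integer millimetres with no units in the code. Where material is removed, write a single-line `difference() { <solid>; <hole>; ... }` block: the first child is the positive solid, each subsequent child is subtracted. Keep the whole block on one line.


difference() { cube([2900, 245, 2700]); translate([693, 0, 0]) cube([849, 245, 2021]); }
translate([0, 4625, 0]) cube([2900, 245, 2700]);
translate([0, 245, 0]) cube([245, 4380, 2700]);
translate([2655, 245, 0]) cube([245, 4380, 2700]);
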